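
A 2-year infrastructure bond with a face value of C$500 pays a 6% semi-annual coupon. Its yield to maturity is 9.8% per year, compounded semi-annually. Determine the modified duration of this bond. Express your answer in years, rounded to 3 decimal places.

1.822 years

Periodic yield y = 0.049. First find Macaulay duration:
  t   CF        PV=CF/(1+0.049)^t    t·PV
  1        15.00        14.2993        14.2993
  2        15.00        13.6314        27.2628
  3        15.00        12.9947        38.9840
  4       515.00       425.3097     1,701.2388
  Σ                    466.2351     1,781.7848
P = 466.2351; Macaulay duration = 1,781.7848 / 466.2351 = 3.82164 half-year periods = 1.91082 years.
Modified duration = D_Mac / (1 + y) = 1.91082 / 1.049 = 1.82157 years.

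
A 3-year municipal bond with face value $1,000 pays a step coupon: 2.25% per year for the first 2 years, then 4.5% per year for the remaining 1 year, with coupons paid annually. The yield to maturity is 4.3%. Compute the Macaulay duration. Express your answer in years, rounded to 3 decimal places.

2.934 years

Periodic yield y = 0.043. Discount each cash flow and weight by its year:
  t   CF        PV=CF/(1+0.043)^t    t·PV
  1        22.50        21.5724        21.5724
  2        22.50        20.6830        41.3660
  3     1,045.00       921.0079     2,763.0238
  Σ                    963.2633     2,825.9622
Price P = Σ PV = 963.2633.
Macaulay duration = Σ(t·PV) / P = 2,825.9622 / 963.2633 = 2.93374 years.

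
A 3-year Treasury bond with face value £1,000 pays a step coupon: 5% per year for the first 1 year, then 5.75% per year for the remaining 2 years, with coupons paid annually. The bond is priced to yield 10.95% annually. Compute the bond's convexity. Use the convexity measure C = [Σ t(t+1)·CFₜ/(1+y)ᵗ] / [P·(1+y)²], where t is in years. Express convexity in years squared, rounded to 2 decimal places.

With y = 0.1095:
  t   CF        PV=CF/(1+0.1095)^t    t·PV        t(t+1)·PV
  1        50.00        45.0653        45.0653          90.1307
  2        57.50        46.7104        93.4207         280.2622
  3     1,057.50       774.2807     2,322.8422       9,291.3689
  Σ                    866.0564     2,461.3283       9,661.7617
P = 866.0564.
Convexity = Σ t(t+1)·PV / [P·(1+y)²] = 9,661.7617 / (866.0564 × 1.230990) = 9.06266.

9.06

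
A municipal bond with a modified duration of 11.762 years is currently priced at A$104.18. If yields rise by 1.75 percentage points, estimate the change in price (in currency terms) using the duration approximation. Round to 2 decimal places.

Duration approximation: ΔP/P ≈ -D_mod · Δy = -11.762 × (+0.0175) = -0.205835.
ΔP ≈ 104.18 × (-0.205835) = -21.4438903.

-A$21.44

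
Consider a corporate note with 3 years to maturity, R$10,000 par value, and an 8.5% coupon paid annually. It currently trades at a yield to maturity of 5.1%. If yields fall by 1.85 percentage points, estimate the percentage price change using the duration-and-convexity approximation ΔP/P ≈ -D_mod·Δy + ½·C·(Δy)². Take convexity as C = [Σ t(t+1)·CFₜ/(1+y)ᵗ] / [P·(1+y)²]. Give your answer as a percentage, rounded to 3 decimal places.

With y = 0.051:
  t   CF        PV=CF/(1+0.051)^t    t·PV        t(t+1)·PV
  1       850.00       808.7536       808.7536       1,617.5071
  2       850.00       769.5086     1,539.0173       4,617.0518
  3    10,850.00     9,345.9099    28,037.7297     112,150.9189
  Σ                 10,924.1721    30,385.5005     118,385.4778
P = 10,924.1721; D_Mac = 2.78149 yrs; D_mod = 2.64652 yrs; C = 9.81080.
Duration effect: -2.64652 × (-0.0185) = +0.048961
Convexity effect: 0.5 × 9.81080 × (-0.0185)² = +0.0016789
ΔP/P ≈ +0.048961 + 0.0016789 = +0.050639 = +5.0639%.

+5.064%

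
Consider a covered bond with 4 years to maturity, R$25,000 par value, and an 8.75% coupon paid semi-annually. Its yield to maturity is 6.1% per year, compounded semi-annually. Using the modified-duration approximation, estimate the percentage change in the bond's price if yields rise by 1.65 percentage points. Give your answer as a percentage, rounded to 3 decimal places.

Periodic yield y = 0.0305. Modified duration first:
  t   CF        PV=CF/(1+0.0305)^t    t·PV
  1     1,093.75     1,061.3780     1,061.3780
  2     1,093.75     1,029.9641     2,059.9281
  3     1,093.75       999.4799     2,998.4398
  4     1,093.75       969.8980     3,879.5922
  5     1,093.75       941.1917     4,705.9585
  6     1,093.75       913.3350     5,480.0099
  7     1,093.75       886.3027     6,204.1192
  8    26,093.75    20,518.8269   164,150.6154
  Σ                 27,320.3763   190,540.0410
P = 27,320.3763; D_Mac = 6.97428 half-year periods = 3.48714 yrs; D_mod = 3.48714/(1+0.0305) = 3.38393 yrs.
ΔP/P ≈ -D_mod · Δy = -3.38393 × (+0.0165) = -0.055835 = -5.5835%.

-5.583%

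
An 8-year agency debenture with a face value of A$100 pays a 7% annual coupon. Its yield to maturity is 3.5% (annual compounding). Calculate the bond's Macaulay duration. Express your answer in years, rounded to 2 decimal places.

6.57 years

Periodic yield y = 0.035. Discount each cash flow and weight by its year:
  t   CF        PV=CF/(1+0.035)^t    t·PV
  1         7.00         6.7633         6.7633
  2         7.00         6.5346        13.0691
  3         7.00         6.3136        18.9408
  4         7.00         6.1001        24.4004
  5         7.00         5.8938        29.4691
  6         7.00         5.6945        34.1670
  7         7.00         5.5019        38.5136
  8       107.00        81.2570       650.0563
  Σ                    124.0588       815.3796
Price P = Σ PV = 124.0588.
Macaulay duration = Σ(t·PV) / P = 815.3796 / 124.0588 = 6.57252 years.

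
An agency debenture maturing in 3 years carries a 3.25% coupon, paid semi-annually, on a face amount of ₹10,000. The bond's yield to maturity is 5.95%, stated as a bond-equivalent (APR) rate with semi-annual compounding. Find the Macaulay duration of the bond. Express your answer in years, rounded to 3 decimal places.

2.877 years

Periodic yield y = 0.02975. Discount each cash flow and weight by its period:
  t   CF        PV=CF/(1+0.02975)^t    t·PV
  1       162.50       157.8053       157.8053
  2       162.50       153.2462       306.4924
  3       162.50       148.8189       446.4566
  4       162.50       144.5194       578.0776
  5       162.50       140.3442       701.7208
  6    10,162.50     8,523.3389    51,140.0332
  Σ                  9,268.0728    53,330.5859
Price P = Σ PV = 9,268.0728.
Macaulay duration = Σ(t·PV) / P = 53,330.5859 / 9,268.0728 = 5.75423 half-year periods.
In years: 5.75423 / 2 = 2.87711 years.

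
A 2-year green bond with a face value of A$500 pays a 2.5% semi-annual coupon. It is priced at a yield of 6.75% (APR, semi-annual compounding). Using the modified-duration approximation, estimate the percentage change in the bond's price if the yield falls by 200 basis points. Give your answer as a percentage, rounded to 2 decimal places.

Periodic yield y = 0.03375. Modified duration first:
  t   CF        PV=CF/(1+0.03375)^t    t·PV
  1         6.25         6.0459         6.0459
  2         6.25         5.8486        11.6971
  3         6.25         5.6576        16.9728
  4       506.25       443.3053     1,773.2213
  Σ                    460.8574     1,807.9372
P = 460.8574; D_Mac = 3.92299 half-year periods = 1.96149 yrs; D_mod = 1.96149/(1+0.03375) = 1.89745 yrs.
ΔP/P ≈ -D_mod · Δy = -1.89745 × (-0.02) = +0.037949 = +3.7949%.

+3.79%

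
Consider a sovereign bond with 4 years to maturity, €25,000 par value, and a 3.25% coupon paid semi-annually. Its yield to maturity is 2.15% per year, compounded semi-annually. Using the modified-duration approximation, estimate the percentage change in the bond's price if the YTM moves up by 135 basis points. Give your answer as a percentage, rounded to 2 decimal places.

-5.06%

Periodic yield y = 0.01075. Modified duration first:
  t   CF        PV=CF/(1+0.01075)^t    t·PV
  1       406.25       401.9293       401.9293
  2       406.25       397.6545       795.3089
  3       406.25       393.4252     1,180.2755
  4       406.25       389.2408     1,556.9633
  5       406.25       385.1010     1,925.5049
  6       406.25       381.0052     2,286.0310
  7       406.25       376.9529     2,638.6705
  8    25,406.25    23,323.3305   186,586.6443
  Σ                 26,048.6393   197,371.3277
P = 26,048.6393; D_Mac = 7.57703 half-year periods = 3.78852 yrs; D_mod = 3.78852/(1+0.01075) = 3.74822 yrs.
ΔP/P ≈ -D_mod · Δy = -3.74822 × (+0.0135) = -0.050601 = -5.0601%.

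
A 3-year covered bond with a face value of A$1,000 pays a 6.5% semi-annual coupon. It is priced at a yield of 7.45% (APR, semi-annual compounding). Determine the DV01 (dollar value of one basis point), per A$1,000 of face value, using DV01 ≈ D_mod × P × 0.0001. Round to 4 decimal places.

A$0.2604

Periodic yield y = 0.03725.
  t   CF        PV=CF/(1+0.03725)^t    t·PV
  1        32.50        31.3329        31.3329
  2        32.50        30.2076        60.4152
  3        32.50        29.1228        87.3684
  4        32.50        28.0769       112.3077
  5        32.50        27.0686       135.3431
  6     1,032.50       829.0666     4,974.3994
  Σ                    974.8754     5,401.1667
P = 974.8754; D_Mac = 5.54037 half-year periods = 2.77018 yrs; D_mod = 2.67070 yrs.
DV01 ≈ 2.67070 × 974.8754 × 0.0001 = 0.260360.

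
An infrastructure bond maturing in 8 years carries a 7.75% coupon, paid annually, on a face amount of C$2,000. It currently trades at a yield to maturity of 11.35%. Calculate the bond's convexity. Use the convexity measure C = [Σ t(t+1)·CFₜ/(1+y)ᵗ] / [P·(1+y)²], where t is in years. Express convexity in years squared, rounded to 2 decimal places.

39.62

With y = 0.1135:
  t   CF        PV=CF/(1+0.1135)^t    t·PV        t(t+1)·PV
  1       155.00       139.2007       139.2007         278.4014
  2       155.00       125.0119       250.0237         750.0712
  3       155.00       112.2693       336.8079       1,347.2317
  4       155.00       100.8256       403.3024       2,016.5120
  5       155.00        90.5484       452.7418       2,716.4508
  6       155.00        81.3187       487.9121       3,415.3849
  7       155.00        73.0298       511.2086       4,089.6692
  8     2,155.00       911.8544     7,294.8353      65,653.5176
  Σ                  1,634.0588     9,876.0326      80,267.2389
P = 1,634.0588.
Convexity = Σ t(t+1)·PV / [P·(1+y)²] = 80,267.2389 / (1,634.0588 × 1.239882) = 39.61779.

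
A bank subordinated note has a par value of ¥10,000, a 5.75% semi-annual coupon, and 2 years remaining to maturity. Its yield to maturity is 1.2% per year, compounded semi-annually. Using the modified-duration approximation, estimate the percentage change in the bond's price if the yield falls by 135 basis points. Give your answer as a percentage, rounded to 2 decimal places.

Periodic yield y = 0.006. Modified duration first:
  t   CF        PV=CF/(1+0.006)^t    t·PV
  1       287.50       285.7853       285.7853
  2       287.50       284.0808       568.1616
  3       287.50       282.3865       847.1595
  4    10,287.50    10,044.2595    40,177.0381
  Σ                 10,896.5121    41,878.1444
P = 10,896.5121; D_Mac = 3.84326 half-year periods = 1.92163 yrs; D_mod = 1.92163/(1+0.006) = 1.91017 yrs.
ΔP/P ≈ -D_mod · Δy = -1.91017 × (-0.0135) = +0.025787 = +2.5787%.

+2.58%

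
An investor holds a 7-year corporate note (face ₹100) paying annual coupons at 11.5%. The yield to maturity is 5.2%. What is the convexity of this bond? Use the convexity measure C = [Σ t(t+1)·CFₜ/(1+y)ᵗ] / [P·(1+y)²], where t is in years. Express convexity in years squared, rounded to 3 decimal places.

With y = 0.052:
  t   CF        PV=CF/(1+0.052)^t    t·PV        t(t+1)·PV
  1        11.50        10.9316        10.9316          21.8631
  2        11.50        10.3912        20.7824          62.3473
  3        11.50         9.8776        29.6327         118.5310
  4        11.50         9.3893        37.5573         187.7867
  5        11.50         8.9252        44.6261         267.7567
  6        11.50         8.4841        50.9043         356.3302
  7       111.50        78.1924       547.3470       4,378.7759
  Σ                    136.1914       741.7815       5,393.3910
P = 136.1914.
Convexity = Σ t(t+1)·PV / [P·(1+y)²] = 5,393.3910 / (136.1914 × 1.106704) = 35.78333.

35.783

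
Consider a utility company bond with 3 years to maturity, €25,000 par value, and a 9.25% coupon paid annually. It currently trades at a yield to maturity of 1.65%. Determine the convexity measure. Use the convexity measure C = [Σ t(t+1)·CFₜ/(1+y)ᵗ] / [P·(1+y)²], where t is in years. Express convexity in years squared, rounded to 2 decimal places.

10.47

With y = 0.0165:
  t   CF        PV=CF/(1+0.0165)^t    t·PV        t(t+1)·PV
  1     2,312.50     2,274.9631     2,274.9631       4,549.9262
  2     2,312.50     2,238.0355     4,476.0710      13,428.2131
  3    27,312.50    26,003.9490    78,011.8470     312,047.3878
  Σ                 30,516.9476    84,762.8811     330,025.5272
P = 30,516.9476.
Convexity = Σ t(t+1)·PV / [P·(1+y)²] = 330,025.5272 / (30,516.9476 × 1.033272) = 10.46626.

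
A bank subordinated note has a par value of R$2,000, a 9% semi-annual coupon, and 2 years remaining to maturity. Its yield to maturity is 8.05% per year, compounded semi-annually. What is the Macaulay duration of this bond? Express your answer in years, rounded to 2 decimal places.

Periodic yield y = 0.04025. Discount each cash flow and weight by its period:
  t   CF        PV=CF/(1+0.04025)^t    t·PV
  1        90.00        86.5177        86.5177
  2        90.00        83.1701       166.3401
  3        90.00        79.9520       239.8560
  4     2,090.00     1,784.8240     7,139.2959
  Σ                  2,034.4637     7,632.0097
Price P = Σ PV = 2,034.4637.
Macaulay duration = Σ(t·PV) / P = 7,632.0097 / 2,034.4637 = 3.75136 half-year periods.
In years: 3.75136 / 2 = 1.87568 years.

1.88 years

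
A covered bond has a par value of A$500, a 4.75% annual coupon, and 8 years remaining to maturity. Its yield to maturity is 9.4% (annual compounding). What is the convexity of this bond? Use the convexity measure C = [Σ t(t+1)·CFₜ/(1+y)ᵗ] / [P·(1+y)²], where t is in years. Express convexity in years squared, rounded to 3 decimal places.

46.648

With y = 0.094:
  t   CF        PV=CF/(1+0.094)^t    t·PV        t(t+1)·PV
  1        23.75        21.7093        21.7093          43.4186
  2        23.75        19.8440        39.6880         119.0639
  3        23.75        18.1389        54.4168         217.6672
  4        23.75        16.5804        66.3215         331.6075
  5        23.75        15.1557        75.7787         454.6721
  6        23.75        13.8535        83.1210         581.8472
  7        23.75        12.6632        88.6422         709.1374
  8       523.75       255.2616     2,042.0927      18,378.8341
  Σ                    373.2066     2,471.7701      20,836.2479
P = 373.2066.
Convexity = Σ t(t+1)·PV / [P·(1+y)²] = 20,836.2479 / (373.2066 × 1.196836) = 46.64827.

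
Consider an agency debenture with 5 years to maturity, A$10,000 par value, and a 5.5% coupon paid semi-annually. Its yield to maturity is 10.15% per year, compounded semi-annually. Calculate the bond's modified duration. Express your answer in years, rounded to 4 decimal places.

Periodic yield y = 0.05075. First find Macaulay duration:
  t   CF        PV=CF/(1+0.05075)^t    t·PV
  1       275.00       261.7178       261.7178
  2       275.00       249.0772       498.1543
  3       275.00       237.0470       711.1411
  4       275.00       225.5979       902.3917
  5       275.00       214.7018     1,073.5090
  6       275.00       204.3320     1,225.9918
  7       275.00       194.4630     1,361.2408
  8       275.00       185.0706     1,480.5650
  9       275.00       176.1319     1,585.1874
  10   10,275.00     6,263.0783    62,630.7834
  Σ                  8,211.2176    71,730.6823
P = 8,211.2176; Macaulay duration = 71,730.6823 / 8,211.2176 = 8.73569 half-year periods = 4.36785 years.
Modified duration = D_Mac / (1 + y) = 4.36785 / 1.05075 = 4.15688 years.

4.1569 years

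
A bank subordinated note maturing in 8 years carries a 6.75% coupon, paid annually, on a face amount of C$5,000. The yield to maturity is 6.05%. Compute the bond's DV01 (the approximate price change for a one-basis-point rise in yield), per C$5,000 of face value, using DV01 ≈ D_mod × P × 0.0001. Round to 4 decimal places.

C$3.1845

Periodic yield y = 0.0605.
  t   CF        PV=CF/(1+0.0605)^t    t·PV
  1       337.50       318.2461       318.2461
  2       337.50       300.0906       600.1813
  3       337.50       282.9709       848.9127
  4       337.50       266.8278     1,067.3112
  5       337.50       251.6057     1,258.0283
  6       337.50       237.2519     1,423.5115
  7       337.50       223.7170     1,566.0193
  8     5,337.50     3,336.2033    26,689.6263
  Σ                  5,216.9133    33,771.8367
P = 5,216.9133; D_Mac = 6.47353 yrs; D_mod = 6.10422 yrs.
DV01 ≈ 6.10422 × 5,216.9133 × 0.0001 = 3.184520.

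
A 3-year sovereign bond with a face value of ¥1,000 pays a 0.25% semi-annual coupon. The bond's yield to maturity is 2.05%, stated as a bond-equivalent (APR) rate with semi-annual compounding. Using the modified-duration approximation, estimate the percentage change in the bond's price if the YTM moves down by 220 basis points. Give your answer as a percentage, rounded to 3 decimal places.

+6.512%

Periodic yield y = 0.01025. Modified duration first:
  t   CF        PV=CF/(1+0.01025)^t    t·PV
  1         1.25         1.2373         1.2373
  2         1.25         1.2248         2.4495
  3         1.25         1.2123         3.6370
  4         1.25         1.2000         4.8001
  5         1.25         1.1879         5.9393
  6     1,001.25       941.8232     5,650.9391
  Σ                    947.8855     5,669.0024
P = 947.8855; D_Mac = 5.98068 half-year periods = 2.99034 yrs; D_mod = 2.99034/(1+0.01025) = 2.96000 yrs.
ΔP/P ≈ -D_mod · Δy = -2.96000 × (-0.022) = +0.065120 = +6.5120%.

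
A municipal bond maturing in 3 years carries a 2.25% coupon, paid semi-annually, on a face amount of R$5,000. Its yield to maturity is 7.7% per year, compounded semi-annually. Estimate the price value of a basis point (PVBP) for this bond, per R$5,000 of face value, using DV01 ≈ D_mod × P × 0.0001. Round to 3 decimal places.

R$1.200

Periodic yield y = 0.0385.
  t   CF        PV=CF/(1+0.0385)^t    t·PV
  1        56.25        54.1647        54.1647
  2        56.25        52.1566       104.3133
  3        56.25        50.2230       150.6691
  4        56.25        48.3611       193.4446
  5        56.25        46.5683       232.8413
  6     5,056.25     4,030.7841    24,184.7044
  Σ                  4,282.2578    24,920.1373
P = 4,282.2578; D_Mac = 5.81939 half-year periods = 2.90970 yrs; D_mod = 2.80183 yrs.
DV01 ≈ 2.80183 × 4,282.2578 × 0.0001 = 1.199814.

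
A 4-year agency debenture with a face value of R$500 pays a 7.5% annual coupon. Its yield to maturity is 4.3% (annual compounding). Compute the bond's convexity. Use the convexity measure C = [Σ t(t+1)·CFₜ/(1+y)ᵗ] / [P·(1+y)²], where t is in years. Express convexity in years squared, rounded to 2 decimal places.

16.09

With y = 0.043:
  t   CF        PV=CF/(1+0.043)^t    t·PV        t(t+1)·PV
  1        37.50        35.9540        35.9540          71.9080
  2        37.50        34.4717        68.9434         206.8302
  3        37.50        33.0505        99.1516         396.6063
  4       537.50       454.1938     1,816.7753       9,083.8767
  Σ                    557.6700     2,020.8243       9,759.2211
P = 557.6700.
Convexity = Σ t(t+1)·PV / [P·(1+y)²] = 9,759.2211 / (557.6700 × 1.087849) = 16.08678.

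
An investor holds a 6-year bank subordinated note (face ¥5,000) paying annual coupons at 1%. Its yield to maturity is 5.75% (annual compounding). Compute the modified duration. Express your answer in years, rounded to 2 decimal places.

Periodic yield y = 0.0575. First find Macaulay duration:
  t   CF        PV=CF/(1+0.0575)^t    t·PV
  1        50.00        47.2813        47.2813
  2        50.00        44.7105        89.4209
  3        50.00        42.2794       126.8382
  4        50.00        39.9805       159.9221
  5        50.00        37.8066       189.0332
  6     5,050.00     3,610.8473    21,665.0838
  Σ                  3,822.9057    22,277.5796
P = 3,822.9057; Macaulay duration = 22,277.5796 / 3,822.9057 = 5.82739 years.
Modified duration = D_Mac / (1 + y) = 5.82739 / 1.0575 = 5.51054 years.

5.51 years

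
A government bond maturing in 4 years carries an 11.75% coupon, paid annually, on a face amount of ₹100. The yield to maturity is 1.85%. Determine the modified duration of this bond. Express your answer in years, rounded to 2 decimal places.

Periodic yield y = 0.0185. First find Macaulay duration:
  t   CF        PV=CF/(1+0.0185)^t    t·PV
  1        11.75        11.5366        11.5366
  2        11.75        11.3270        22.6540
  3        11.75        11.1213        33.3638
  4       111.75       103.8493       415.3970
  Σ                    137.8341       482.9515
P = 137.8341; Macaulay duration = 482.9515 / 137.8341 = 3.50386 years.
Modified duration = D_Mac / (1 + y) = 3.50386 / 1.0185 = 3.44022 years.

3.44 years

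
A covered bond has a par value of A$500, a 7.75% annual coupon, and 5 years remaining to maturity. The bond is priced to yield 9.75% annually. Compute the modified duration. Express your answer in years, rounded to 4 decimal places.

3.9184 years

Periodic yield y = 0.0975. First find Macaulay duration:
  t   CF        PV=CF/(1+0.0975)^t    t·PV
  1        38.75        35.3075        35.3075
  2        38.75        32.1709        64.3417
  3        38.75        29.3129        87.9386
  4        38.75        26.7088       106.8350
  5       538.75       338.3488     1,691.7440
  Σ                    461.8488     1,986.1668
P = 461.8488; Macaulay duration = 1,986.1668 / 461.8488 = 4.30047 years.
Modified duration = D_Mac / (1 + y) = 4.30047 / 1.0975 = 3.91842 years.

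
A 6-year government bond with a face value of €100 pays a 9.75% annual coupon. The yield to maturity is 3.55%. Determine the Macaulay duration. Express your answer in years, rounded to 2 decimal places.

Periodic yield y = 0.0355. Discount each cash flow and weight by its year:
  t   CF        PV=CF/(1+0.0355)^t    t·PV
  1         9.75         9.4157         9.4157
  2         9.75         9.0929        18.1859
  3         9.75         8.7812        26.3436
  4         9.75         8.4802        33.9207
  5         9.75         8.1894        40.9472
  6       109.75        89.0233       534.1401
  Σ                    132.9828       662.9532
Price P = Σ PV = 132.9828.
Macaulay duration = Σ(t·PV) / P = 662.9532 / 132.9828 = 4.98525 years.

4.99 years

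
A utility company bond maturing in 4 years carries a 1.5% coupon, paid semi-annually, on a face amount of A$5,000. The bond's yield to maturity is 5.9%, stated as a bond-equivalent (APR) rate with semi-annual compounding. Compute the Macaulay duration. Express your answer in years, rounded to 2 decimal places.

3.89 years

Periodic yield y = 0.0295. Discount each cash flow and weight by its period:
  t   CF        PV=CF/(1+0.0295)^t    t·PV
  1        37.50        36.4254        36.4254
  2        37.50        35.3817        70.7634
  3        37.50        34.3678       103.1035
  4        37.50        33.3830       133.5322
  5        37.50        32.4265       162.1323
  6        37.50        31.4973       188.9837
  7        37.50        30.5947       214.1632
  8     5,037.50     3,992.1261    31,937.0088
  Σ                  4,226.2026    32,846.1126
Price P = Σ PV = 4,226.2026.
Macaulay duration = Σ(t·PV) / P = 32,846.1126 / 4,226.2026 = 7.77202 half-year periods.
In years: 7.77202 / 2 = 3.88601 years.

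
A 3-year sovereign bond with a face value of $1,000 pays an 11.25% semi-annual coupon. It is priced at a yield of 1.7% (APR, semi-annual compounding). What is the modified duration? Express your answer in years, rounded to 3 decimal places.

Periodic yield y = 0.0085. First find Macaulay duration:
  t   CF        PV=CF/(1+0.0085)^t    t·PV
  1        56.25        55.7759        55.7759
  2        56.25        55.3058       110.6116
  3        56.25        54.8397       164.5190
  4        56.25        54.3775       217.5098
  5        56.25        53.9191       269.5957
  6     1,056.25     1,003.9482     6,023.6892
  Σ                  1,278.1662     6,841.7013
P = 1,278.1662; Macaulay duration = 6,841.7013 / 1,278.1662 = 5.35275 half-year periods = 2.67637 years.
Modified duration = D_Mac / (1 + y) = 2.67637 / 1.0085 = 2.65382 years.

2.654 years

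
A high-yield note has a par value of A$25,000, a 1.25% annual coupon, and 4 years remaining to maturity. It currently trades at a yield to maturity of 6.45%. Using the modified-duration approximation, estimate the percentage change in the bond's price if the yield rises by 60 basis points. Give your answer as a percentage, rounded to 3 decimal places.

-2.208%

Periodic yield y = 0.0645. Modified duration first:
  t   CF        PV=CF/(1+0.0645)^t    t·PV
  1       312.50       293.5651       293.5651
  2       312.50       275.7774       551.5548
  3       312.50       259.0676       777.2027
  4    25,312.50    19,712.9844    78,851.9375
  Σ                 20,541.3944    80,474.2600
P = 20,541.3944; D_Mac = 3.91766 yrs; D_mod = 3.91766/(1+0.0645) = 3.68028 yrs.
ΔP/P ≈ -D_mod · Δy = -3.68028 × (+0.006) = -0.022082 = -2.2082%.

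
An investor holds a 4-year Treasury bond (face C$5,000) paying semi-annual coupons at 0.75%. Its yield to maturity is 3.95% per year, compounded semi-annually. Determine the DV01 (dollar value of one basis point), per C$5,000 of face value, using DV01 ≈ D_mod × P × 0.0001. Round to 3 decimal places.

C$1.707

Periodic yield y = 0.01975.
  t   CF        PV=CF/(1+0.01975)^t    t·PV
  1        18.75        18.3869        18.3869
  2        18.75        18.0308        36.0615
  3        18.75        17.6815        53.0446
  4        18.75        17.3391        69.3564
  5        18.75        17.0033        85.0164
  6        18.75        16.6740       100.0438
  7        18.75        16.3510       114.4573
  8     5,018.75     4,291.8630    34,334.9040
  Σ                  4,413.3295    34,811.2709
P = 4,413.3295; D_Mac = 7.88776 half-year periods = 3.94388 yrs; D_mod = 3.86750 yrs.
DV01 ≈ 3.86750 × 4,413.3295 × 0.0001 = 1.706853.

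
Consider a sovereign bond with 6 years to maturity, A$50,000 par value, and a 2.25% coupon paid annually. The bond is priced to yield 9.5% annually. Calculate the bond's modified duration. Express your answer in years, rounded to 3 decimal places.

5.110 years

Periodic yield y = 0.095. First find Macaulay duration:
  t   CF        PV=CF/(1+0.095)^t    t·PV
  1     1,125.00     1,027.3973     1,027.3973
  2     1,125.00       938.2623     1,876.5247
  3     1,125.00       856.8606     2,570.5817
  4     1,125.00       782.5211     3,130.0843
  5     1,125.00       714.6311     3,573.1556
  6    51,125.00    29,658.4606   177,950.7638
  Σ                 33,978.1330   190,128.5074
P = 33,978.1330; Macaulay duration = 190,128.5074 / 33,978.1330 = 5.59561 years.
Modified duration = D_Mac / (1 + y) = 5.59561 / 1.095 = 5.11015 years.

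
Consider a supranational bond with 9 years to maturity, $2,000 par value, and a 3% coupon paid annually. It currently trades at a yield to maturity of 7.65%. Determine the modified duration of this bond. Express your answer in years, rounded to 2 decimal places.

Periodic yield y = 0.0765. First find Macaulay duration:
  t   CF        PV=CF/(1+0.0765)^t    t·PV
  1        60.00        55.7362        55.7362
  2        60.00        51.7754       103.5507
  3        60.00        48.0960       144.2881
  4        60.00        44.6781       178.7126
  5        60.00        41.5032       207.5158
  6        60.00        38.5538       231.3227
  7        60.00        35.8140       250.6981
  8        60.00        33.2689       266.1515
  9     2,060.00     1,061.0624     9,549.5613
  Σ                  1,410.4880    10,987.5370
P = 1,410.4880; Macaulay duration = 10,987.5370 / 1,410.4880 = 7.78988 years.
Modified duration = D_Mac / (1 + y) = 7.78988 / 1.0765 = 7.23631 years.

7.24 years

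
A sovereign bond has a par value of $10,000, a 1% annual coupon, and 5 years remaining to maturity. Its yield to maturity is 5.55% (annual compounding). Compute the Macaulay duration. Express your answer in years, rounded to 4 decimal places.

4.8885 years

Periodic yield y = 0.0555. Discount each cash flow and weight by its year:
  t   CF        PV=CF/(1+0.0555)^t    t·PV
  1       100.00        94.7418        94.7418
  2       100.00        89.7601       179.5203
  3       100.00        85.0404       255.1212
  4       100.00        80.5688       322.2753
  5    10,100.00     7,709.5705    38,547.8526
  Σ                  8,059.6817    39,399.5112
Price P = Σ PV = 8,059.6817.
Macaulay duration = Σ(t·PV) / P = 39,399.5112 / 8,059.6817 = 4.88847 years.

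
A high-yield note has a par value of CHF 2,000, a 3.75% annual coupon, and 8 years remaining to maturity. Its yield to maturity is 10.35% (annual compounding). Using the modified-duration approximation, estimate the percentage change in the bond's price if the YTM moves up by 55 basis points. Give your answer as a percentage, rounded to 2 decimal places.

Periodic yield y = 0.1035. Modified duration first:
  t   CF        PV=CF/(1+0.1035)^t    t·PV
  1        75.00        67.9656        67.9656
  2        75.00        61.5909       123.1818
  3        75.00        55.8141       167.4424
  4        75.00        50.5792       202.3168
  5        75.00        45.8352       229.1762
  6        75.00        41.5362       249.2175
  7        75.00        37.6405       263.4832
  8     2,075.00       943.7118     7,549.6947
  Σ                  1,304.6736     8,852.4782
P = 1,304.6736; D_Mac = 6.78521 yrs; D_mod = 6.78521/(1+0.1035) = 6.14880 yrs.
ΔP/P ≈ -D_mod · Δy = -6.14880 × (+0.0055) = -0.033818 = -3.3818%.

-3.38%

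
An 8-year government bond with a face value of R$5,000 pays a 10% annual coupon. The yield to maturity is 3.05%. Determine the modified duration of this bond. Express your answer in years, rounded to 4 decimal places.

Periodic yield y = 0.0305. First find Macaulay duration:
  t   CF        PV=CF/(1+0.0305)^t    t·PV
  1       500.00       485.2014       485.2014
  2       500.00       470.8407       941.6814
  3       500.00       456.9051     1,370.7153
  4       500.00       443.3820     1,773.5278
  5       500.00       430.2591     2,151.2953
  6       500.00       417.5246     2,505.1474
  7       500.00       405.1670     2,836.1688
  8     5,500.00     4,324.9264    34,599.4111
  Σ                  7,434.2061    46,663.1486
P = 7,434.2061; Macaulay duration = 46,663.1486 / 7,434.2061 = 6.27682 years.
Modified duration = D_Mac / (1 + y) = 6.27682 / 1.0305 = 6.09104 years.

6.0910 years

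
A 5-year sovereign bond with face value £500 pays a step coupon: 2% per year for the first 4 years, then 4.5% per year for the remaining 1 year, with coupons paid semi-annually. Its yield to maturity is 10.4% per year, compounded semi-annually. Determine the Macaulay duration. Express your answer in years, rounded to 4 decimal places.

4.7235 years

Periodic yield y = 0.052. Discount each cash flow and weight by its period:
  t   CF        PV=CF/(1+0.052)^t    t·PV
  1         5.00         4.7529         4.7529
  2         5.00         4.5179         9.0358
  3         5.00         4.2946        12.8838
  4         5.00         4.0823        16.3293
  5         5.00         3.8805        19.4027
  6         5.00         3.6887        22.1323
  7         5.00         3.5064        24.5447
  8         5.00         3.3331        26.6645
  9        11.25         7.1287        64.1584
  10      511.25       307.9470     3,079.4696
  Σ                    347.1321     3,279.3740
Price P = Σ PV = 347.1321.
Macaulay duration = Σ(t·PV) / P = 3,279.3740 / 347.1321 = 9.44705 half-year periods.
In years: 9.44705 / 2 = 4.72352 years.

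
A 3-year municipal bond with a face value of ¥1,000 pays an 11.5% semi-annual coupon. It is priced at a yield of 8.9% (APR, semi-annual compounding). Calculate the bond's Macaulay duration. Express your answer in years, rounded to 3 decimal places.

Periodic yield y = 0.0445. Discount each cash flow and weight by its period:
  t   CF        PV=CF/(1+0.0445)^t    t·PV
  1        57.50        55.0503        55.0503
  2        57.50        52.7049       105.4098
  3        57.50        50.4594       151.3783
  4        57.50        48.3097       193.2387
  5        57.50        46.2515       231.2574
  6     1,057.50       814.3849     4,886.3094
  Σ                  1,067.1607     5,622.6438
Price P = Σ PV = 1,067.1607.
Macaulay duration = Σ(t·PV) / P = 5,622.6438 / 1,067.1607 = 5.26879 half-year periods.
In years: 5.26879 / 2 = 2.63439 years.

2.634 years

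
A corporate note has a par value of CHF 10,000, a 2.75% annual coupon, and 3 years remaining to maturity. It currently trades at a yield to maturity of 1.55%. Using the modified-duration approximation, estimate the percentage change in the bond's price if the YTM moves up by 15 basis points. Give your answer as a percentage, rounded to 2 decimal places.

Periodic yield y = 0.0155. Modified duration first:
  t   CF        PV=CF/(1+0.0155)^t    t·PV
  1       275.00       270.8026       270.8026
  2       275.00       266.6692       533.3384
  3    10,275.00     9,811.6500    29,434.9500
  Σ                 10,349.1217    30,239.0909
P = 10,349.1217; D_Mac = 2.92190 yrs; D_mod = 2.92190/(1+0.0155) = 2.87730 yrs.
ΔP/P ≈ -D_mod · Δy = -2.87730 × (+0.0015) = -0.004316 = -0.4316%.

-0.43%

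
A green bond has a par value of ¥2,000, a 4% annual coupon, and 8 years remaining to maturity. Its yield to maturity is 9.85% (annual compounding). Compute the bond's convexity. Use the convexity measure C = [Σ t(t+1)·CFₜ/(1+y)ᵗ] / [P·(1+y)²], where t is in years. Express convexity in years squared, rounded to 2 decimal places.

47.54

With y = 0.0985:
  t   CF        PV=CF/(1+0.0985)^t    t·PV        t(t+1)·PV
  1        80.00        72.8266        72.8266         145.6532
  2        80.00        66.2964       132.5928         397.7783
  3        80.00        60.3517       181.0552         724.2209
  4        80.00        54.9401       219.7605       1,098.8027
  5        80.00        50.0138       250.0689       1,500.4134
  6        80.00        45.5292       273.1749       1,912.2246
  7        80.00        41.4467       290.1266       2,321.0131
  8     2,080.00       980.9861     7,847.8886      70,630.9978
  Σ                  1,372.3905     9,267.4943      78,731.1040
P = 1,372.3905.
Convexity = Σ t(t+1)·PV / [P·(1+y)²] = 78,731.1040 / (1,372.3905 × 1.206702) = 47.54102.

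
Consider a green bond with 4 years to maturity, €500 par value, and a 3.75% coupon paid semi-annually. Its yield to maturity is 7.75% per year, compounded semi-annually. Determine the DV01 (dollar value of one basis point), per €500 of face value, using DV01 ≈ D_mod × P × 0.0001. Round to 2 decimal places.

€0.16

Periodic yield y = 0.03875.
  t   CF        PV=CF/(1+0.03875)^t    t·PV
  1        9.375         9.0253         9.0253
  2        9.375         8.6886        17.3772
  3        9.375         8.3645        25.0934
  4        9.375         8.0524        32.2097
  5        9.375         7.7520        38.7602
  6        9.375         7.4629        44.7771
  7        9.375         7.1845        50.2912
  8      509.375       375.7936     3,006.3485
  Σ                    432.3237     3,223.8826
P = 432.3237; D_Mac = 7.45710 half-year periods = 3.72855 yrs; D_mod = 3.58946 yrs.
DV01 ≈ 3.58946 × 432.3237 × 0.0001 = 0.155181.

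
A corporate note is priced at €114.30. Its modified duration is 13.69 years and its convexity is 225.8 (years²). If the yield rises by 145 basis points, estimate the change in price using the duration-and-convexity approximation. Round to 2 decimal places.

-€19.98

Duration effect: -D_mod·Δy = -13.69 × (+0.0145) = -0.198505
Convexity effect: ½·C·(Δy)² = 0.5 × 225.8 × (0.0145)² = +0.023737225
ΔP/P ≈ -0.198505 + 0.023737225 = -0.174767775
ΔP ≈ 114.30 × (-0.174767775) = -19.9759566825.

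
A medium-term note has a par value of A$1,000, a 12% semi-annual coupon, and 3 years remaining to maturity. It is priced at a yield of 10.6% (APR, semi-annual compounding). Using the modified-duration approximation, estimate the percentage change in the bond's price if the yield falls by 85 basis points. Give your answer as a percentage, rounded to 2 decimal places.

Periodic yield y = 0.053. Modified duration first:
  t   CF        PV=CF/(1+0.053)^t    t·PV
  1        60.00        56.9801        56.9801
  2        60.00        54.1121       108.2242
  3        60.00        51.3885       154.1656
  4        60.00        48.8020       195.2081
  5        60.00        46.3457       231.7285
  6     1,060.00       777.5631     4,665.3786
  Σ                  1,035.1915     5,411.6849
P = 1,035.1915; D_Mac = 5.22771 half-year periods = 2.61386 yrs; D_mod = 2.61386/(1+0.053) = 2.48230 yrs.
ΔP/P ≈ -D_mod · Δy = -2.48230 × (-0.0085) = +0.021100 = +2.1100%.

+2.11%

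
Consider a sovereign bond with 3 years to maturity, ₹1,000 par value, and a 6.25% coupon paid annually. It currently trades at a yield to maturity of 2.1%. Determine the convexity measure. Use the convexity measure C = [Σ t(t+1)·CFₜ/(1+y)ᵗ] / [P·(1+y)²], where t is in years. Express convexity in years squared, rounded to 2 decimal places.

With y = 0.021:
  t   CF        PV=CF/(1+0.021)^t    t·PV        t(t+1)·PV
  1        62.50        61.2145        61.2145         122.4290
  2        62.50        59.9554       119.9109         359.7326
  3     1,062.50       998.2785     2,994.8355      11,979.3419
  Σ                  1,119.4484     3,175.9608      12,461.5034
P = 1,119.4484.
Convexity = Σ t(t+1)·PV / [P·(1+y)²] = 12,461.5034 / (1,119.4484 × 1.042441) = 10.67861.

10.68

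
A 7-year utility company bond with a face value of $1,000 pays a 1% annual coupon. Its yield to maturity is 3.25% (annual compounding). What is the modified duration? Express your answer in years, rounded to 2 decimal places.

6.56 years

Periodic yield y = 0.0325. First find Macaulay duration:
  t   CF        PV=CF/(1+0.0325)^t    t·PV
  1        10.00         9.6852         9.6852
  2        10.00         9.3804        18.7607
  3        10.00         9.0851        27.2553
  4        10.00         8.7991        35.1965
  5        10.00         8.5222        42.6108
  6        10.00         8.2539        49.5234
  7     1,010.00       807.4041     5,651.8287
  Σ                    861.1300     5,834.8608
P = 861.1300; Macaulay duration = 5,834.8608 / 861.1300 = 6.77582 years.
Modified duration = D_Mac / (1 + y) = 6.77582 / 1.0325 = 6.56254 years.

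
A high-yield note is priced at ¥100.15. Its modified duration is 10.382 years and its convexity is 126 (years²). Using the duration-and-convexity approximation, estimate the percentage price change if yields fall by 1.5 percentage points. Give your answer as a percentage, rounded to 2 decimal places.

+16.99%

Duration effect: -D_mod·Δy = -10.382 × (-0.015) = +0.155730
Convexity effect: ½·C·(Δy)² = 0.5 × 126 × (-0.015)² = +0.0141750
ΔP/P ≈ +0.155730 + 0.0141750 = +0.169905
= +16.9905%.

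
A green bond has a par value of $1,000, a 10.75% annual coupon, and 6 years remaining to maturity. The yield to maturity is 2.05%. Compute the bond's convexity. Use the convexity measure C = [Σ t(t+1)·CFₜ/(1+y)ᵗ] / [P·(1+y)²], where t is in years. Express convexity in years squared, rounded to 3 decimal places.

31.086

With y = 0.0205:
  t   CF        PV=CF/(1+0.0205)^t    t·PV        t(t+1)·PV
  1       107.50       105.3405       105.3405         210.6810
  2       107.50       103.2244       206.4488         619.3465
  3       107.50       101.1508       303.4525       1,213.8099
  4       107.50        99.1189       396.4756       1,982.3778
  5       107.50        97.1278       485.6389       2,913.8331
  6     1,107.50       980.5408     5,883.2450      41,182.7147
  Σ                  1,486.5033     7,380.6012      48,122.7630
P = 1,486.5033.
Convexity = Σ t(t+1)·PV / [P·(1+y)²] = 48,122.7630 / (1,486.5033 × 1.041420) = 31.08556.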